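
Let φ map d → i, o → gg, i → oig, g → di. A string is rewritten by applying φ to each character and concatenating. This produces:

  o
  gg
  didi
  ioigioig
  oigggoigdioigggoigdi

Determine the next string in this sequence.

Rewriting the 20 symbols of oigggoigdioigggoigdi one by one yields gg oig di di di gg oig di i oig gg oig di di di gg oig di i oig; concatenated:

ggoigdididiggoigdiioigggoigdididiggoigdiioig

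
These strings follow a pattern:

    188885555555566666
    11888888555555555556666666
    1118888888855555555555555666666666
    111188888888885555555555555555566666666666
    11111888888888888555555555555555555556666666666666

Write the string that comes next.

Reading off run lengths: 1 runs 1, 2, 3, 4, 5; 8 runs 4, 6, 8, 10, 12; 5 runs 8, 11, 14, 17, 20; 6 runs 5, 7, 9, 11, 13 — each is linear in n, where the shown terms are n = 2, 3, 4, 5, 6.
For the next term, n = 7, so the run lengths are 6, 14, 23, 15.

1111118888888888888855555555555555555555555666666666666666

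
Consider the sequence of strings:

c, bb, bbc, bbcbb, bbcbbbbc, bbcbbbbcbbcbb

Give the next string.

This is a Fibonacci-style word recurrence s(k) = s(k−1)·s(k−2): e.g. bb·c = bbc.
Continuing: bbcbbbbcbbcbb · bbcbbbbc gives term 7.

bbcbbbbcbbcbbbbcbbbbc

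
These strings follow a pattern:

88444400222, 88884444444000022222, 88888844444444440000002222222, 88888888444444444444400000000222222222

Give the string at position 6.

Reading off run lengths: 8 runs 2, 4, 6, 8; 4 runs 4, 7, 10, 13; 0 runs 2, 4, 6, 8; 2 runs 3, 5, 7, 9 — each is linear in n (n = 1, 2, …).
At n = 6 the blocks have lengths 12, 19, 12, 13.

88888888888844444444444444444440000000000002222222222222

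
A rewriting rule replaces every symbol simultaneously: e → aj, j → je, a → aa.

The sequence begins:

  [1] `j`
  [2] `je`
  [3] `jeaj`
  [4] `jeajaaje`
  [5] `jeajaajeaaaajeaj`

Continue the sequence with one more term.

jeajaajeaaaajeajaaaaaaaajeajaaje

φ(jeajaajeaaaajeaj) expands symbol-by-symbol to je aj aa je aa aa je aj aa aa aa aa je aj aa je; joining the 16 pieces gives the next term.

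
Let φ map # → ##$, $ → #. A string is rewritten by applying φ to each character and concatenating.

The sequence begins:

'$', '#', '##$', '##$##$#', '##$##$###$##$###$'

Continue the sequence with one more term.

Rewriting the 17 symbols of ##$##$###$##$###$ one by one yields ##$ ##$ # ##$ ##$ # ##$ ##$ ##$ # ##$ ##$ # ##$ ##$ ##$ #; concatenated:

##$##$###$##$###$##$##$###$##$###$##$##$#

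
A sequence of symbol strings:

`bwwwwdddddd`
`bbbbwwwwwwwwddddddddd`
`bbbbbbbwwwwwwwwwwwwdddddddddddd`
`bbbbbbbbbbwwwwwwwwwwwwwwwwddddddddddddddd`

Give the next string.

Term n consists of 3n-2 b's, followed by 4n w's, followed by 3n+3 d's (n = 1, 2, …).
For the next term, n = 5, so the run lengths are 13, 20, 18.

bbbbbbbbbbbbbwwwwwwwwwwwwwwwwwwwwdddddddddddddddddd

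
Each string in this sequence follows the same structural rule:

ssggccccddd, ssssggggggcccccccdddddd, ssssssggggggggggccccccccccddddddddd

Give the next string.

The n-th term is 2n s's then 4n-2 g's then 3n+1 c's then 3n d's (n = 1, 2, …).
For the next term, n = 4, so the run lengths are 8, 14, 13, 12.

ssssssssggggggggggggggcccccccccccccdddddddddddd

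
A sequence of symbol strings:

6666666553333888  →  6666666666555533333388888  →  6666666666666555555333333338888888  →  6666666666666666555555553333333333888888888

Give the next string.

6666666666666666666555555555533333333333388888888888

The n-th term is 3n+1 6's then 2n-2 5's then 2n 3's then 2n-1 8's, where the shown terms are n = 2, 3, 4, 5.
For the next term, n = 6, so the run lengths are 19, 10, 12, 11.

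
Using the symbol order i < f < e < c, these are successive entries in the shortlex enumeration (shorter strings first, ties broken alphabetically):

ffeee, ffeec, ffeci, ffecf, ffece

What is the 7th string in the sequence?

Stepping forward 2 times from ffece: ffece → ffecc, then the target.

ffcii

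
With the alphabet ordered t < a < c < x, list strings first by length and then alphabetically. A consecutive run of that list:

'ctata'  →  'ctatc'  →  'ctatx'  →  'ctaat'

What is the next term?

Find the rightmost character of ctaat below x, bump it to the next letter, and reset everything to its right to t.

ctaaa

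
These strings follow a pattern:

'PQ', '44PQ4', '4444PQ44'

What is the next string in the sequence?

Each term wraps the previous one in 44 on the left and 4 on the right.
Applying this once more to 4444PQ44:

444444PQ444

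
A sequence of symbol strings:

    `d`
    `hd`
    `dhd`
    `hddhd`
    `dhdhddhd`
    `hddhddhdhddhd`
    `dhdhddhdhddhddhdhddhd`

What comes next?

hddhddhdhddhddhdhddhdhddhddhdhddhd

Each term (from the third on) is the two preceding terms concatenated in order: term 3 = d·hd = dhd.
Continuing: hddhddhdhddhd · dhdhddhdhddhddhdhddhd gives term 8.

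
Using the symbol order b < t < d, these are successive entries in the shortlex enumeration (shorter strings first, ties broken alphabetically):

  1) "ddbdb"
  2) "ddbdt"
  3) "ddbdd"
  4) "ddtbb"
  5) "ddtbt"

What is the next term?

The successor of ddtbt increments the rightmost position that isn't already d and resets every position after it to b.

ddtbd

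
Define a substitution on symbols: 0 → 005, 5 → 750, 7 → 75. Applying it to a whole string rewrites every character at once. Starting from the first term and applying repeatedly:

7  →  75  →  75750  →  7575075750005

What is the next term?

Applying the rule to each of the 13 symbols of 7575075750005 gives the pieces 75 750 75 750 005 75 750 75 750 005 005 005 750, which concatenate to the answer.

75750757500057575075750005005005750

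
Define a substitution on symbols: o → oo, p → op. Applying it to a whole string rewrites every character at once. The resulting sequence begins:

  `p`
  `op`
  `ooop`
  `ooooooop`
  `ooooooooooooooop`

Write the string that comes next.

ooooooooooooooooooooooooooooooop

Applying the rule to each of the 16 symbols of ooooooooooooooop gives the pieces oo oo oo oo oo oo oo oo oo oo oo oo oo oo oo op, which concatenate to the answer.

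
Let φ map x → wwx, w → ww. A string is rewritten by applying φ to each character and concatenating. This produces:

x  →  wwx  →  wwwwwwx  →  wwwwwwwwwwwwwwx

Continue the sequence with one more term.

φ(wwwwwwwwwwwwwwx) expands symbol-by-symbol to ww ww ww ww ww ww ww ww ww ww ww ww ww ww wwx; joining the 15 pieces gives the next term.

wwwwwwwwwwwwwwwwwwwwwwwwwwwwwwx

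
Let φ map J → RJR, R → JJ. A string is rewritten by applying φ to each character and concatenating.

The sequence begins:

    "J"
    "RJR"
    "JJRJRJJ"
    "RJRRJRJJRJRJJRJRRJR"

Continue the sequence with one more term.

φ(RJRRJRJJRJRJJRJRRJR) expands symbol-by-symbol to JJ RJR JJ JJ RJR JJ RJR RJR JJ RJR JJ RJR RJR JJ RJR JJ JJ RJR JJ; joining the 19 pieces gives the next term.

JJRJRJJJJRJRJJRJRRJRJJRJRJJRJRRJRJJRJRJJJJRJRJJ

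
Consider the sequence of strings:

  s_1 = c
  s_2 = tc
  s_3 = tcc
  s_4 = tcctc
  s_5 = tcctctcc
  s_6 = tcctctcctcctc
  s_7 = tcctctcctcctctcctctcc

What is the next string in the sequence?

tcctctcctcctctcctctcctcctctcctcctc

From term 3 onward, concatenate the last term with the second-to-last: tc·c = tcc, tcc·tc = tcctc, …
Continuing: tcctctcctcctctcctctcc · tcctctcctcctc gives term 8.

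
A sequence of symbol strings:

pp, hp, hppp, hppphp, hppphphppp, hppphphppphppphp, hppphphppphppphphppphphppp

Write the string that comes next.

From term 3 onward, concatenate the last term with the second-to-last: hp·pp = hppp, hppp·hp = hppphp, …
So term 8 is hppphphppphppphphppphphppp·hppphphppphppphp.

hppphphppphppphphppphphppphppphphppphppphp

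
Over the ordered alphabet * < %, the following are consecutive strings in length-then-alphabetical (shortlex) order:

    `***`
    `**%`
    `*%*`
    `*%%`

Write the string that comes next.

Treat *%% as a base-2 numeral over the given alphabet and add one, carrying through any trailing %'s.

%**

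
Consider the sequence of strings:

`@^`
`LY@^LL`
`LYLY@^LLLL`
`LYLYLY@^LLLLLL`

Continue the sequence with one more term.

Each term wraps the previous one in LY on the left and LL on the right.
So the next term is LY·LYLYLY@^LLLLLL·LL.

LYLYLYLY@^LLLLLLLL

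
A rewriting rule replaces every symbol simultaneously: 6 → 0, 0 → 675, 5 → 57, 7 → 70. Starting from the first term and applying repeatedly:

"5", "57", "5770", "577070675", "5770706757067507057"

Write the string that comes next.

Applying the rule to each of the 19 symbols of 5770706757067507057 gives the pieces 57 70 70 675 70 675 0 70 57 70 675 0 70 57 675 70 675 57 70, which concatenate to the answer.

57707067570675070577067507057675706755770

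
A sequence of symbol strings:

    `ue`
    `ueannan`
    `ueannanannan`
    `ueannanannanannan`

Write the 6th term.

ueannanannanannanannanannan

Every step adds annan to the end: s(k+1) = s(k)·annan.
From ueannanannanannan, 2 further steps: ueannanannanannan → ueannanannanannanannan → (answer).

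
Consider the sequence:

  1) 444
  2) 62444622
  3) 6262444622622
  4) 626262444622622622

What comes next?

62626262444622622622622

s(k+1) = 62·s(k)·622, so each term gains 62 as a prefix and 622 as a suffix.
One more step from 626262444622622622 gives the answer.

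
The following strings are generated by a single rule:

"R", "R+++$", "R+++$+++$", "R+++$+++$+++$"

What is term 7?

Every step adds +++$ to the end: s(k+1) = s(k)·+++$.
From R+++$+++$+++$, 3 further steps: R+++$+++$+++$ → R+++$+++$+++$+++$ → R+++$+++$+++$+++$+++$ → (answer).

R+++$+++$+++$+++$+++$+++$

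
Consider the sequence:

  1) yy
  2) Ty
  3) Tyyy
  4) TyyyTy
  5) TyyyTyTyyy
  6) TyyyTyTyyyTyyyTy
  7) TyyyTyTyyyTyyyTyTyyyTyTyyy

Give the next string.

This is a Fibonacci-style word recurrence s(k) = s(k−1)·s(k−2): e.g. Ty·yy = Tyyy.
Continuing: TyyyTyTyyyTyyyTyTyyyTyTyyy · TyyyTyTyyyTyyyTy gives term 8.

TyyyTyTyyyTyyyTyTyyyTyTyyyTyyyTyTyyyTyyyTy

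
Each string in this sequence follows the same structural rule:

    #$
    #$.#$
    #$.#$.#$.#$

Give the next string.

Every step duplicates the string with '.' between the halves.
One more doubling of #$.#$.#$.#$ gives the answer.

#$.#$.#$.#$.#$.#$.#$.#$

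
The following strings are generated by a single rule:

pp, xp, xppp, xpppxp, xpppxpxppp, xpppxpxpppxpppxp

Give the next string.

xpppxpxpppxpppxpxpppxpxppp

From term 3 onward, concatenate the last term with the second-to-last: xp·pp = xppp, xppp·xp = xpppxp, …
Continuing: xpppxpxpppxpppxp · xpppxpxppp gives term 7.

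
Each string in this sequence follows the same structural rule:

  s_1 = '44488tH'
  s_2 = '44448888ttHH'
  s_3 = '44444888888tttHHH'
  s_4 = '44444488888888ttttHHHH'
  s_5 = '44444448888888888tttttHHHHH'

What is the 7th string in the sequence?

Term n consists of n+2 4's, followed by 2n 8's, followed by n t's, followed by n H's (n = 1, 2, …).
For term 7, n = 7, so the run lengths are 9, 14, 7, 7.

44444444488888888888888tttttttHHHHHHH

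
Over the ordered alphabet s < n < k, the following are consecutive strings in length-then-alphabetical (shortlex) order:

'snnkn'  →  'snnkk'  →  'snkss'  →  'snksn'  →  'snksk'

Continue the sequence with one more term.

The successor of snksk increments the rightmost position that isn't already k and resets every position after it to s.

snkns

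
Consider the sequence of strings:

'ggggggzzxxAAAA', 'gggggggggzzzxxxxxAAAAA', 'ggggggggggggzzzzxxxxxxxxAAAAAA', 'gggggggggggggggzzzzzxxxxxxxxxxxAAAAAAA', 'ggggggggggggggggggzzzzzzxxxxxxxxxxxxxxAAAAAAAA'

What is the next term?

gggggggggggggggggggggzzzzzzzxxxxxxxxxxxxxxxxxAAAAAAAAA

Reading off run lengths: g runs 6, 9, 12, 15, 18; z runs 2, 3, 4, 5, 6; x runs 2, 5, 8, 11, 14; A runs 4, 5, 6, 7, 8 — each is linear in n (n = 1, 2, …).
At n = 6 the blocks have lengths 21, 7, 17, 9.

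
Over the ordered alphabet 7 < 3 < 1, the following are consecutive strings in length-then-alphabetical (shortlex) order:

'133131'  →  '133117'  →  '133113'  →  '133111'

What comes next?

131777

Treat 133111 as a base-3 numeral over the given alphabet and add one, carrying through any trailing 1's.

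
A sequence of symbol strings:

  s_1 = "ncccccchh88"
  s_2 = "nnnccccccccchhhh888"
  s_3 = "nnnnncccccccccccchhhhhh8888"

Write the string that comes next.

The n-th term is 2n-1 n's then 3n+3 c's then 2n h's then n+1 8's (n = 1, 2, …).
Setting n = 4 gives 7, 15, 8, 5 characters in each block.

nnnnnnnccccccccccccccchhhhhhhh88888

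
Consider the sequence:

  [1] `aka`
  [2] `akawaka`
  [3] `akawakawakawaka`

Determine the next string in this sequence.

s(k+1) = s(k)·w·s(k) — each term doubles the last with 'w' between the halves.
Doubling akawakawakawaka with 'w' between the halves:

akawakawakawakawakawakawakawaka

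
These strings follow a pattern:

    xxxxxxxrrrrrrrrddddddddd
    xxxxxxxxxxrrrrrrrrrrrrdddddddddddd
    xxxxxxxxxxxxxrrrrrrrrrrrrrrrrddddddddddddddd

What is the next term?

The n-th term is 3n+1 x's then 4n r's then 3n+3 d's, where the shown terms are n = 2, 3, 4.
For the next term, n = 5, so the run lengths are 16, 20, 18.

xxxxxxxxxxxxxxxxrrrrrrrrrrrrrrrrrrrrdddddddddddddddddd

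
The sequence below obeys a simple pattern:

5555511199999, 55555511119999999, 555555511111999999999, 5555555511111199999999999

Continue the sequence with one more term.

The n-th term is n+2 5's then n 1's then 2n-1 9's, where the shown terms are n = 3, 4, 5, 6.
Setting n = 7 gives 9, 7, 13 characters in each block.

55555555511111119999999999999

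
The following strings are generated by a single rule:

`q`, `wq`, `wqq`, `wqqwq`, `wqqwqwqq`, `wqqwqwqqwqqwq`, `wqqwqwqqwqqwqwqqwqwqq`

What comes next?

wqqwqwqqwqqwqwqqwqwqqwqqwqwqqwqqwq

This is a Fibonacci-style word recurrence s(k) = s(k−1)·s(k−2): e.g. wq·q = wqq.
So term 8 is wqqwqwqqwqqwqwqqwqwqq·wqqwqwqqwqqwq.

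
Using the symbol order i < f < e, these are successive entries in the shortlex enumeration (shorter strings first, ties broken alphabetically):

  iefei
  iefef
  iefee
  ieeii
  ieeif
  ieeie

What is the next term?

ieefi

Find the rightmost character of ieeie below e, bump it to the next letter, and reset everything to its right to i.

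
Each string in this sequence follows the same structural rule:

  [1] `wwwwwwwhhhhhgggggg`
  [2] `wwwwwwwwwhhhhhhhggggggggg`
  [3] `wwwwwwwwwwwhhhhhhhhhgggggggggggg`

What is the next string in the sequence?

wwwwwwwwwwwwwhhhhhhhhhhhggggggggggggggg

Reading off run lengths: w runs 7, 9, 11; h runs 5, 7, 9; g runs 6, 9, 12 — each is linear in n, where the shown terms are n = 2, 3, 4.
For the next term, n = 5, so the run lengths are 13, 11, 15.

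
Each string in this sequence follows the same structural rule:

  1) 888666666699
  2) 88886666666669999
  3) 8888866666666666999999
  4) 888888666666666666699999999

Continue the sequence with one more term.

88888886666666666666669999999999

Reading off run lengths: 8 runs 3, 4, 5, 6; 6 runs 7, 9, 11, 13; 9 runs 2, 4, 6, 8 — each is linear in n, where the shown terms are n = 2, 3, 4, 5.
At n = 6 the blocks have lengths 7, 15, 10.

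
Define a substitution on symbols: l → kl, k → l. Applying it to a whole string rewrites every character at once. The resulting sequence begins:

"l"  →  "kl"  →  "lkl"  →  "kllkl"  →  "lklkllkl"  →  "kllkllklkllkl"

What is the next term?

φ(kllkllklkllkl) expands symbol-by-symbol to l kl kl l kl kl l kl l kl kl l kl; joining the 13 pieces gives the next term.

lklkllklkllkllklkllkl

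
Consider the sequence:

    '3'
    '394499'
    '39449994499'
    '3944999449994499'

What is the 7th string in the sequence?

The strings grow by a fixed suffix 94499 each time.
From 3944999449994499, 3 further steps: 3944999449994499 → 394499944999449994499 → 39449994499944999449994499 → (answer).

3944999449994499944999449994499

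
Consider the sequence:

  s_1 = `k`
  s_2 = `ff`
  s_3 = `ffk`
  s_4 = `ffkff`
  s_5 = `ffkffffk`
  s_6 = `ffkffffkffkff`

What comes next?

ffkffffkffkffffkffffk

This is a Fibonacci-style word recurrence s(k) = s(k−1)·s(k−2): e.g. ff·k = ffk.
The next term joins ffkffffkffkff and ffkffffk.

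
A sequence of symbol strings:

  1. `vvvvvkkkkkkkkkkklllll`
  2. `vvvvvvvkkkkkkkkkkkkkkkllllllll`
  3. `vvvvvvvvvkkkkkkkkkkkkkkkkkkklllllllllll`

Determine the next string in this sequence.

vvvvvvvvvvvkkkkkkkkkkkkkkkkkkkkkkkllllllllllllll

Each string has the form v^{2n+1} k^{4n+3} l^{3n-1}, where the shown terms are n = 2, 3, 4.
For the next term, n = 5, so the run lengths are 11, 23, 14.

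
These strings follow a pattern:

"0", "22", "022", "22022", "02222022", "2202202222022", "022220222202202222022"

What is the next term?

Each term (from the third on) is the two preceding terms concatenated in order: term 3 = 0·22 = 022.
The next term joins 2202202222022 and 022220222202202222022.

2202202222022022220222202202222022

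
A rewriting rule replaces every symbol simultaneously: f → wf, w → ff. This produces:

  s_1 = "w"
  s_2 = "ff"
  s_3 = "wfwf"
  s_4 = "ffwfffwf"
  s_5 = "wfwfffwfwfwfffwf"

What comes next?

Rewriting the 16 symbols of wfwfffwfwfwfffwf one by one yields ff wf ff wf wf wf ff wf ff wf ff wf wf wf ff wf; concatenated:

ffwfffwfwfwfffwfffwfffwfwfwfffwf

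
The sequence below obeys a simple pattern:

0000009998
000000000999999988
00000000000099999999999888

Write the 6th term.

Each string has the form 0^{3n+3} 9^{4n-1} 8^{n} (n = 1, 2, …).
Setting n = 6 gives 21, 23, 6 characters in each block.

00000000000000000000099999999999999999999999888888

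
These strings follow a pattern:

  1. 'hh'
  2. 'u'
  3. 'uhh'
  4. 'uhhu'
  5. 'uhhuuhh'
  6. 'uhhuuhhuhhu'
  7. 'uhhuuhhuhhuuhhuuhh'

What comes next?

uhhuuhhuhhuuhhuuhhuhhuuhhuhhu

This is a Fibonacci-style word recurrence s(k) = s(k−1)·s(k−2): e.g. u·hh = uhh.
The next term joins uhhuuhhuhhuuhhuuhh and uhhuuhhuhhu.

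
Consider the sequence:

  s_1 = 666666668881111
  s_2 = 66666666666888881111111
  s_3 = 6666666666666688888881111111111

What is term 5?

Term n consists of 3n+2 6's, followed by 2n-1 8's, followed by 3n-2 1's, where the shown terms are n = 2, 3, 4.
For term 5, n = 6, so the run lengths are 20, 11, 16.

66666666666666666666888888888881111111111111111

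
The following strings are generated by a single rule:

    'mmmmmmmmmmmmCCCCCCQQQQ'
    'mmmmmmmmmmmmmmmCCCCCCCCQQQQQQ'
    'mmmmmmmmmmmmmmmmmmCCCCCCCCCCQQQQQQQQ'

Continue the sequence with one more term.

mmmmmmmmmmmmmmmmmmmmmCCCCCCCCCCCCQQQQQQQQQQ

Each string has the form m^{3n+3} C^{2n} Q^{2n-2}, where the shown terms are n = 3, 4, 5.
For the next term, n = 6, so the run lengths are 21, 12, 10.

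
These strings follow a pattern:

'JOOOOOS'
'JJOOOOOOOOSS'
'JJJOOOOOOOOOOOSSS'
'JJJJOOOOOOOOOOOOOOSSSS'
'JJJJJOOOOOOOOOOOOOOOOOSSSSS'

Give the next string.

The n-th term is n J's then 3n+2 O's then n S's (n = 1, 2, …).
For the next term, n = 6, so the run lengths are 6, 20, 6.

JJJJJJOOOOOOOOOOOOOOOOOOOOSSSSSS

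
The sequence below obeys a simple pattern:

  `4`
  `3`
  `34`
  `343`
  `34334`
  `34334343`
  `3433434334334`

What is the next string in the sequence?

343343433433434334343

This is a Fibonacci-style word recurrence s(k) = s(k−1)·s(k−2): e.g. 3·4 = 34.
So term 8 is 3433434334334·34334343.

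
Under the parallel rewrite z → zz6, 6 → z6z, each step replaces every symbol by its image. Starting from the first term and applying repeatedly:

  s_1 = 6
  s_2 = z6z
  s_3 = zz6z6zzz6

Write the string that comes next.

Apply φ to zz6z6zzz6 symbol by symbol: z→zz6, z→zz6, 6→z6z, z→zz6, 6→z6z, z→zz6, z→zz6, z→zz6, 6→z6z; joined: zz6 zz6 z6z zz6 z6z zz6 zz6 zz6 z6z.

zz6zz6z6zzz6z6zzz6zz6zz6z6z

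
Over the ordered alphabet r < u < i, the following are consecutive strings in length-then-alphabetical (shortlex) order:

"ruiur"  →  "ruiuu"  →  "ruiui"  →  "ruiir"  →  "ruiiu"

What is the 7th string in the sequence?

rirrr

Stepping forward 2 times from ruiiu: ruiiu → ruiii, then the target.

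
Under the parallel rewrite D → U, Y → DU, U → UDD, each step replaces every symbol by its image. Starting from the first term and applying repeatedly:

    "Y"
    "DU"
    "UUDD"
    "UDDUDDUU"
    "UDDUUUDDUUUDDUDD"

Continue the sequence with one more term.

UDDUUUDDUDDUDDUUUDDUDDUDDUUUDDUU

Applying the rule to each of the 16 symbols of UDDUUUDDUUUDDUDD gives the pieces UDD U U UDD UDD UDD U U UDD UDD UDD U U UDD U U, which concatenate to the answer.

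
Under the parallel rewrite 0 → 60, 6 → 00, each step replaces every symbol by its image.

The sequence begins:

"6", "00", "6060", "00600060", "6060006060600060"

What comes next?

00600060606000600060006060600060

Replace each of the 16 characters of 6060006060600060 in place — 00 60 00 60 60 60 00 60 00 60 00 60 60 60 00 60 — and concatenate.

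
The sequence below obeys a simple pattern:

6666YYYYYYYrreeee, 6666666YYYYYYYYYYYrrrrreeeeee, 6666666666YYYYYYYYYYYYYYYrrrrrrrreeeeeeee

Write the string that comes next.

6666666666666YYYYYYYYYYYYYYYYYYYrrrrrrrrrrreeeeeeeeee

The n-th term is 3n+1 6's then 4n+3 Y's then 3n-1 r's then 2n+2 e's (n = 1, 2, …).
For the next term, n = 4, so the run lengths are 13, 19, 11, 10.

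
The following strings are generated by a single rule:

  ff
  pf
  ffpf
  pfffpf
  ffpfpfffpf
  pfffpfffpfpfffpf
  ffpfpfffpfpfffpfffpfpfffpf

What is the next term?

Each term (from the third on) is the two preceding terms concatenated in order: term 3 = ff·pf = ffpf.
The next term joins pfffpfffpfpfffpf and ffpfpfffpfpfffpfffpfpfffpf.

pfffpfffpfpfffpfffpfpfffpfpfffpfffpfpfffpf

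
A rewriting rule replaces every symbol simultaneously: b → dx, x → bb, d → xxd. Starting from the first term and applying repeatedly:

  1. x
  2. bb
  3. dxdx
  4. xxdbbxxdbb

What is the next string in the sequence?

bbbbxxddxdxbbbbxxddxdx

Apply φ to xxdbbxxdbb symbol by symbol: x→bb, x→bb, d→xxd, b→dx, b→dx, x→bb, x→bb, d→xxd, b→dx, b→dx; joined: bb bb xxd dx dx bb bb xxd dx dx.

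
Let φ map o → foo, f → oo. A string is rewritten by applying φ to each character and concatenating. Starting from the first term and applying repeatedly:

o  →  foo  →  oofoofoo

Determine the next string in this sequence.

Expanding oofoofoo: o→foo, o→foo, f→oo, o→foo, o→foo, f→oo, o→foo, o→foo. Concatenated: foo foo oo foo foo oo foo foo.

foofoooofoofoooofoofoo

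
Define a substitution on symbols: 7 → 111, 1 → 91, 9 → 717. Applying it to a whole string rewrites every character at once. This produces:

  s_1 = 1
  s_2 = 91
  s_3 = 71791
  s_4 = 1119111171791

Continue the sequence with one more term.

Rewriting the 13 symbols of 1119111171791 one by one yields 91 91 91 717 91 91 91 91 111 91 111 717 91; concatenated:

919191717919191911119111171791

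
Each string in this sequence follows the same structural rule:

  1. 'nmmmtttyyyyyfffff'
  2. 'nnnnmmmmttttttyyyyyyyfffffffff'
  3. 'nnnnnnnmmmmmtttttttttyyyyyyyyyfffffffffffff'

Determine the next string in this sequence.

nnnnnnnnnnmmmmmmttttttttttttyyyyyyyyyyyfffffffffffffffff

Term n consists of 3n-2 n's, followed by n+2 m's, followed by 3n t's, followed by 2n+3 y's, followed by 4n+1 f's (n = 1, 2, …).
Setting n = 4 gives 10, 6, 12, 11, 17 characters in each block.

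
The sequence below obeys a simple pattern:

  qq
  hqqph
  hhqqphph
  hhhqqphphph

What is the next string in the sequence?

hhhhqqphphphph

s(k+1) = h·s(k)·ph, so each term gains h as a prefix and ph as a suffix.
One more step from hhhqqphphph gives the answer.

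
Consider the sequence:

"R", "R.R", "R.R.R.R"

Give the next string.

R.R.R.R.R.R.R.R

Every step duplicates the string with '.' between the halves.
So the next term is two copies of R.R.R.R with '.' between the halves.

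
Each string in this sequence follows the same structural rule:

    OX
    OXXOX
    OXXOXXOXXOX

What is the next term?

OXXOXXOXXOXXOXXOXXOXXOX

Every step duplicates the string with 'X' between the halves.
So the next term is two copies of OXXOXXOXXOX with 'X' between the halves.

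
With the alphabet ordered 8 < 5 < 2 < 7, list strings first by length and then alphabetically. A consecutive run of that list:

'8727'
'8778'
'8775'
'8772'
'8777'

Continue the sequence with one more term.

Treat 8777 as a base-4 numeral over the given alphabet and add one, carrying through any trailing 7's.

5888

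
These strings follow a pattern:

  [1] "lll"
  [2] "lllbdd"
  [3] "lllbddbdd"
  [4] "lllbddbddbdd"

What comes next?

Each term is the previous one with bdd appended.
One more step from lllbddbddbdd gives the answer.

lllbddbddbddbdd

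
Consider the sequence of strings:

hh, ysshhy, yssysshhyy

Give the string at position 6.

s(k+1) = yss·s(k)·y, so each term gains yss as a prefix and y as a suffix.
From yssysshhyy, 3 further steps: yssysshhyy → yssyssysshhyyy → yssyssyssysshhyyyy → (answer).

yssyssyssyssysshhyyyyy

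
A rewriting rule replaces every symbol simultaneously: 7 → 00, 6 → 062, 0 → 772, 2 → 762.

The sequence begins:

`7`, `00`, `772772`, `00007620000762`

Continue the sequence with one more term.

Applying the rule to each of the 14 symbols of 00007620000762 gives the pieces 772 772 772 772 00 062 762 772 772 772 772 00 062 762, which concatenate to the answer.

7727727727720006276277277277277200062762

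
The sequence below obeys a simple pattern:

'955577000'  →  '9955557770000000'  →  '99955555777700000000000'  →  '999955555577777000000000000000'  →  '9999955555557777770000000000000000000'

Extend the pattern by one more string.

Reading off run lengths: 9 runs 1, 2, 3, 4, 5; 5 runs 3, 4, 5, 6, 7; 7 runs 2, 3, 4, 5, 6; 0 runs 3, 7, 11, 15, 19 — each is linear in n (n = 1, 2, …).
Setting n = 6 gives 6, 8, 7, 23 characters in each block.

99999955555555777777700000000000000000000000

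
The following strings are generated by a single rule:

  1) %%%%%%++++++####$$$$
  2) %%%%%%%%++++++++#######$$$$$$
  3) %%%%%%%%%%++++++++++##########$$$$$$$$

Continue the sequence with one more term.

%%%%%%%%%%%%++++++++++++#############$$$$$$$$$$

Each string has the form %^{2n+2} +^{2n+2} #^{3n-2} $^{2n}, where the shown terms are n = 2, 3, 4.
Setting n = 5 gives 12, 12, 13, 10 characters in each block.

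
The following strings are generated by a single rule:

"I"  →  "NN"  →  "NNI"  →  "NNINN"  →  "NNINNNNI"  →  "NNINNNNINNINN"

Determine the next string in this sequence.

From term 3 onward, concatenate the last term with the second-to-last: NN·I = NNI, NNI·NN = NNINN, …
The next term joins NNINNNNINNINN and NNINNNNI.

NNINNNNINNINNNNINNNNI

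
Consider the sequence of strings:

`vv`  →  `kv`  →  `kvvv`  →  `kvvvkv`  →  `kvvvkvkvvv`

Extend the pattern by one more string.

From term 3 onward, concatenate the last term with the second-to-last: kv·vv = kvvv, kvvv·kv = kvvvkv, …
The next term joins kvvvkvkvvv and kvvvkv.

kvvvkvkvvvkvvvkv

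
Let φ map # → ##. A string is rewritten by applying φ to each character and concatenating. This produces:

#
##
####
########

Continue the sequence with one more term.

################

Expanding ########: #→##, #→##, #→##, #→##, #→##, #→##, #→##, #→##. Concatenated: ## ## ## ## ## ## ## ##.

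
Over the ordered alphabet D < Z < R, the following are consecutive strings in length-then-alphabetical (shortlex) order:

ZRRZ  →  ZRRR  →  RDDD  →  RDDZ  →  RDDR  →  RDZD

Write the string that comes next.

Find the rightmost character of RDZD below R, bump it to the next letter, and reset everything to its right to D.

RDZZ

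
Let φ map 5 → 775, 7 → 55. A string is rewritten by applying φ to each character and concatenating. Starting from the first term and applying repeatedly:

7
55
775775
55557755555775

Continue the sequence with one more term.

Rewriting the 14 symbols of 55557755555775 one by one yields 775 775 775 775 55 55 775 775 775 775 775 55 55 775; concatenated:

77577577577555557757757757757755555775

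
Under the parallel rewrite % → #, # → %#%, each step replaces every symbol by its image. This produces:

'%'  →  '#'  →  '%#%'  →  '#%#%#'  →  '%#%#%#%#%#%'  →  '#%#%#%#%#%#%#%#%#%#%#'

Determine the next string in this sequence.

%#%#%#%#%#%#%#%#%#%#%#%#%#%#%#%#%#%#%#%#%#%

Applying the rule to each of the 21 symbols of #%#%#%#%#%#%#%#%#%#%# gives the pieces %#% # %#% # %#% # %#% # %#% # %#% # %#% # %#% # %#% # %#% # %#%, which concatenate to the answer.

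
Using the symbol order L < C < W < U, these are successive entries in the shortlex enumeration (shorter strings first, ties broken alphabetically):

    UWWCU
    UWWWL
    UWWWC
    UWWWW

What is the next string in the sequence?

Treat UWWWW as a base-4 numeral over the given alphabet and add one, carrying through any trailing U's.

UWWWU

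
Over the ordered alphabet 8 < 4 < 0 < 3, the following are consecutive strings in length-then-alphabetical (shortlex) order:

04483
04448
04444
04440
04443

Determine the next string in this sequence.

The successor of 04443 increments the rightmost position that isn't already 3 and resets every position after it to 8.

04408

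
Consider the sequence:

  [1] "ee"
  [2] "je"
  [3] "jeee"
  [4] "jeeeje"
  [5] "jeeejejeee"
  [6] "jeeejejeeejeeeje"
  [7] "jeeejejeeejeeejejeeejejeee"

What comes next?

Each term (from the third on) is the previous term followed by the one before it: term 3 = je·ee = jeee.
The next term joins jeeejejeeejeeejejeeejejeee and jeeejejeeejeeeje.

jeeejejeeejeeejejeeejejeeejeeejejeeejeeeje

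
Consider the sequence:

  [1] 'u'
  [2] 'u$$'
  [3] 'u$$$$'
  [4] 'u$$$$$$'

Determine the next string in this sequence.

u$$$$$$$$

Every step adds $$ to the end: s(k+1) = s(k)·$$.
One more step from u$$$$$$ gives the answer.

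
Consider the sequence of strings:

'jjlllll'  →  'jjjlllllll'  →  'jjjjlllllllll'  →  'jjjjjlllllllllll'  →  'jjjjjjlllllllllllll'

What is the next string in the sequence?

Term n consists of n j's, followed by 2n+1 l's, where the shown terms are n = 2, 3, 4, 5, 6.
At n = 7 the blocks have lengths 7, 15.

jjjjjjjlllllllllllllll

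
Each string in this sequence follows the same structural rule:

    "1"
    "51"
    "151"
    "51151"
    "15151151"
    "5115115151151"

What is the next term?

This is a Fibonacci-style word recurrence s(k) = s(k−2)·s(k−1): e.g. 1·51 = 151.
Continuing: 15151151 · 5115115151151 gives term 7.

151511515115115151151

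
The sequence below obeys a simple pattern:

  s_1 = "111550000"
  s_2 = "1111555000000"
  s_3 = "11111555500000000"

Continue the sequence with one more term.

The n-th term is n+1 1's then n 5's then 2n 0's, where the shown terms are n = 2, 3, 4.
Setting n = 5 gives 6, 5, 10 characters in each block.

111111555550000000000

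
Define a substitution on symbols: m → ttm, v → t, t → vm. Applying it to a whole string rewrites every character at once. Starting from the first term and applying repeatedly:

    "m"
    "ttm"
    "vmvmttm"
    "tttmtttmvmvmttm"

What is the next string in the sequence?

Applying the rule to each of the 15 symbols of tttmtttmvmvmttm gives the pieces vm vm vm ttm vm vm vm ttm t ttm t ttm vm vm ttm, which concatenate to the answer.

vmvmvmttmvmvmvmttmtttmtttmvmvmttm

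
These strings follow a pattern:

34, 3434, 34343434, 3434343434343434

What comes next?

Every step duplicates the string.
Doubling 3434343434343434:

34343434343434343434343434343434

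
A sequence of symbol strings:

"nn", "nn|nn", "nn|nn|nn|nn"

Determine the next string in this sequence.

nn|nn|nn|nn|nn|nn|nn|nn

Each string is two copies of the previous one joined by '|'.
One more doubling of nn|nn|nn|nn gives the answer.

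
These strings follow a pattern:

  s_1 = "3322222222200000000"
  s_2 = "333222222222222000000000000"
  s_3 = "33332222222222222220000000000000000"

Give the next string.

Reading off run lengths: 3 runs 2, 3, 4; 2 runs 9, 12, 15; 0 runs 8, 12, 16 — each is linear in n, where the shown terms are n = 2, 3, 4.
Setting n = 5 gives 5, 18, 20 characters in each block.

3333322222222222222222200000000000000000000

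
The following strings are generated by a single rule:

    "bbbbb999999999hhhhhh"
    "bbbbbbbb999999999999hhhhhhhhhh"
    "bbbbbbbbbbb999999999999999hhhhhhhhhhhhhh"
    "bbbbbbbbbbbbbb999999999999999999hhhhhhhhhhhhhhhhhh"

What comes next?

bbbbbbbbbbbbbbbbb999999999999999999999hhhhhhhhhhhhhhhhhhhhhh

Each string has the form b^{3n-1} 9^{3n+3} h^{4n-2}, where the shown terms are n = 2, 3, 4, 5.
Setting n = 6 gives 17, 21, 22 characters in each block.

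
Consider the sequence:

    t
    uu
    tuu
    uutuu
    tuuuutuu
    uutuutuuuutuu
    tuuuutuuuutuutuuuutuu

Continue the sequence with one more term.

From term 3 onward, concatenate the second-to-last term with the last: t·uu = tuu, uu·tuu = uutuu, …
Continuing: uutuutuuuutuu · tuuuutuuuutuutuuuutuu gives term 8.

uutuutuuuutuutuuuutuuuutuutuuuutuu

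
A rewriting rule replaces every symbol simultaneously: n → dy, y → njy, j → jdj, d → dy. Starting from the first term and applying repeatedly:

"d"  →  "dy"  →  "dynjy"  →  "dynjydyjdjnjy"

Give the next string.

dynjydyjdjnjydynjyjdjdyjdjdyjdjnjy

Replace each of the 13 characters of dynjydyjdjnjy in place — dy njy dy jdj njy dy njy jdj dy jdj dy jdj njy — and concatenate.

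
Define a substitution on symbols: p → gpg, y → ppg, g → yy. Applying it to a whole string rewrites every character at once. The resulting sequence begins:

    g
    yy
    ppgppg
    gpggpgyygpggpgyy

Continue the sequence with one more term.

yygpgyyyygpgyyppgppgyygpgyyyygpgyyppgppg

Applying the rule to each of the 16 symbols of gpggpgyygpggpgyy gives the pieces yy gpg yy yy gpg yy ppg ppg yy gpg yy yy gpg yy ppg ppg, which concatenate to the answer.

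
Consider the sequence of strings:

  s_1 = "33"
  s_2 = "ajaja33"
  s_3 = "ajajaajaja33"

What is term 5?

Each term is the previous one with ajaja prepended.
From ajajaajaja33, 2 further steps: ajajaajaja33 → ajajaajajaajaja33 → (answer).

ajajaajajaajajaajaja33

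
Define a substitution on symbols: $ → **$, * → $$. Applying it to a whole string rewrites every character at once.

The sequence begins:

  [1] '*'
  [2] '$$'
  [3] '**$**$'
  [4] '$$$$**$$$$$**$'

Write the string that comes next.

Replace each of the 14 characters of $$$$**$$$$$**$ in place — **$ **$ **$ **$ $$ $$ **$ **$ **$ **$ **$ $$ $$ **$ — and concatenate.

**$**$**$**$$$$$**$**$**$**$**$$$$$**$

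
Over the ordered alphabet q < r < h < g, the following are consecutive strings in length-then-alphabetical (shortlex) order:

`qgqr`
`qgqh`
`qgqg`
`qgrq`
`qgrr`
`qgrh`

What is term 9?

qghr

Continuing the enumeration 3 steps past qgrh: qgrh → qgrg → qghq → (answer).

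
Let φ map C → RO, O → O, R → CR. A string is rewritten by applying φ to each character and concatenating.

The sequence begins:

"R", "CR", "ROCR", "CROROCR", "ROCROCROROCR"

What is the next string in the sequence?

Expanding ROCROCROROCR: R→CR, O→O, C→RO, R→CR, O→O, C→RO, R→CR, O→O, R→CR, O→O, C→RO, R→CR. Concatenated: CR O RO CR O RO CR O CR O RO CR.

CROROCROROCROCROROCR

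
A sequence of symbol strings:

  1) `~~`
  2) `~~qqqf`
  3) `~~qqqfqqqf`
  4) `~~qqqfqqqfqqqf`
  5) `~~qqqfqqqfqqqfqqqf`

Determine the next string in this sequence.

Every step adds qqqf to the end: s(k+1) = s(k)·qqqf.
One more step from ~~qqqfqqqfqqqfqqqf gives the answer.

~~qqqfqqqfqqqfqqqfqqqf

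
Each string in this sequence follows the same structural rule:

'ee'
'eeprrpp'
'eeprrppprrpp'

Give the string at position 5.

eeprrppprrppprrppprrpp

Every step adds prrpp to the end: s(k+1) = s(k)·prrpp.
From eeprrppprrpp, 2 further steps: eeprrppprrpp → eeprrppprrppprrpp → (answer).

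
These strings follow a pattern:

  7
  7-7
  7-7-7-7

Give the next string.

7-7-7-7-7-7-7-7

s(k+1) = s(k)·-·s(k) — each term doubles the last with '-' between the halves.
One more doubling of 7-7-7-7 gives the answer.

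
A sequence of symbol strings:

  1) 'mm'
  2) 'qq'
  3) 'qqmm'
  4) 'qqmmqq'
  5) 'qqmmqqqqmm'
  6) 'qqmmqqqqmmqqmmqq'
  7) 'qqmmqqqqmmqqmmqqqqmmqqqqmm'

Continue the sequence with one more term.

qqmmqqqqmmqqmmqqqqmmqqqqmmqqmmqqqqmmqqmmqq

Each term (from the third on) is the previous term followed by the one before it: term 3 = qq·mm = qqmm.
Continuing: qqmmqqqqmmqqmmqqqqmmqqqqmm · qqmmqqqqmmqqmmqq gives term 8.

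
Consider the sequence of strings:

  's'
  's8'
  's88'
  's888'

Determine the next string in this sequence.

Each term is the previous one with 8 appended.
Applying this once more to s888:

s8888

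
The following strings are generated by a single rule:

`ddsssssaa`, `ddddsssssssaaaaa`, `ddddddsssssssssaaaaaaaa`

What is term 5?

ddddddddddsssssssssssssaaaaaaaaaaaaaa

Term n consists of 2n d's, followed by 2n+3 s's, followed by 3n-1 a's (n = 1, 2, …).
Setting n = 5 gives 10, 13, 14 characters in each block.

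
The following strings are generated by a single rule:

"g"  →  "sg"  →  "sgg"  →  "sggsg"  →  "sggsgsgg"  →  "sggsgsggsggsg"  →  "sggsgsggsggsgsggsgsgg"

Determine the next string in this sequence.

sggsgsggsggsgsggsgsggsggsgsggsggsg

This is a Fibonacci-style word recurrence s(k) = s(k−1)·s(k−2): e.g. sg·g = sgg.
So term 8 is sggsgsggsggsgsggsgsgg·sggsgsggsggsg.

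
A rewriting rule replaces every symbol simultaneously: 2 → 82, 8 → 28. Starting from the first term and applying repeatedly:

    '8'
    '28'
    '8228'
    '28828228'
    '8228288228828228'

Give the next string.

28828228822828828228288228828228

Replace each of the 16 characters of 8228288228828228 in place — 28 82 82 28 82 28 28 82 82 28 28 82 28 82 82 28 — and concatenate.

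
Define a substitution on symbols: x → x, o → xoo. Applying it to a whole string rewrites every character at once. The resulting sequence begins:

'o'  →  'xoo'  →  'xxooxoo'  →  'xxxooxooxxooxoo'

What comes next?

Rewriting the 15 symbols of xxxooxooxxooxoo one by one yields x x x xoo xoo x xoo xoo x x xoo xoo x xoo xoo; concatenated:

xxxxooxooxxooxooxxxooxooxxooxoo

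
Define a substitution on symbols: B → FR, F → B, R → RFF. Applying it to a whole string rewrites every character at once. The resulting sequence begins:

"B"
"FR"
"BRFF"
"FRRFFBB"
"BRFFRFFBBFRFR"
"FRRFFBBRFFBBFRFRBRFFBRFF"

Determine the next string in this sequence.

BRFFRFFBBFRFRRFFBBFRFRBRFFBRFFFRRFFBBFRRFFBB

Applying the rule to each of the 24 symbols of FRRFFBBRFFBBFRFRBRFFBRFF gives the pieces B RFF RFF B B FR FR RFF B B FR FR B RFF B RFF FR RFF B B FR RFF B B, which concatenate to the answer.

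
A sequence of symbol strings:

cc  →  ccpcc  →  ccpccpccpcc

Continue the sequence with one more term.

Each string is two copies of the previous one joined by 'p'.
Doubling ccpccpccpcc with 'p' between the halves:

ccpccpccpccpccpccpccpcc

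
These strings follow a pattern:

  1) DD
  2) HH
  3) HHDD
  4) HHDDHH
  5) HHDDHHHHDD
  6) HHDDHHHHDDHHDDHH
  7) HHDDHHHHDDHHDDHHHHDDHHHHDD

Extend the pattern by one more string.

Each term (from the third on) is the previous term followed by the one before it: term 3 = HH·DD = HHDD.
Continuing: HHDDHHHHDDHHDDHHHHDDHHHHDD · HHDDHHHHDDHHDDHH gives term 8.

HHDDHHHHDDHHDDHHHHDDHHHHDDHHDDHHHHDDHHDDHH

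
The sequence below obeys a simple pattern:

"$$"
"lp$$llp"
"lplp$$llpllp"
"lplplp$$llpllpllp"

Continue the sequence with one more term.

s(k+1) = lp·s(k)·llp, so each term gains lp as a prefix and llp as a suffix.
One more step from lplplp$$llpllpllp gives the answer.

lplplplp$$llpllpllpllp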